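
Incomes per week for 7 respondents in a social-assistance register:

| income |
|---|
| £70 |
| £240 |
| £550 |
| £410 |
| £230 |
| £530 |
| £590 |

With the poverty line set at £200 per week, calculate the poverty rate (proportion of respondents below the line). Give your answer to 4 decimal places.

0.1429

1 of the 7 respondents have income below £200.
H = 1/7 = 0.1429.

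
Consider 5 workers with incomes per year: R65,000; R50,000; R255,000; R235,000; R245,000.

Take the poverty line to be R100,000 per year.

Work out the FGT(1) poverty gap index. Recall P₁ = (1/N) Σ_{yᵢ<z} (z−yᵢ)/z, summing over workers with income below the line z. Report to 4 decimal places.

0.1700

Incomes under z: R50,000, R65,000 (q = 2 of N = 5).
Gap ratios (z−y)/z: (100000−50000)/100000 = 0.5000; (100000−65000)/100000 = 0.3500.
Σ = 0.850000. Dividing by the full population N = 5 gives P₁ = 0.1700.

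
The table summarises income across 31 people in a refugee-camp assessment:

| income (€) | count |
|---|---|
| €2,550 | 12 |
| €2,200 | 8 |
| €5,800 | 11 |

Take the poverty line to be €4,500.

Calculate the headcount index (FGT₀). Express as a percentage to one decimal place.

20 of the 31 people have income below €4,500.
H = 20/31 = 64.5%.

64.5%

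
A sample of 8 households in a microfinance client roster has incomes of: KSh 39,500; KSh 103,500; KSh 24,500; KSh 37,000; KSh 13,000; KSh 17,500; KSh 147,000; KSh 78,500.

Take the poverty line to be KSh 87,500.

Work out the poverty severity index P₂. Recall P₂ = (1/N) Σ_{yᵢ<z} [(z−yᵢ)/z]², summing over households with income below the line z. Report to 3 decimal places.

0.316

Below z: KSh 13,000, KSh 17,500, KSh 24,500, KSh 37,000, KSh 39,500, KSh 78,500 (q = 6 of N = 8).
Relative gaps: (87500−13000)/87500 = 0.8514; (87500−17500)/87500 = 0.8000; (87500−24500)/87500 = 0.7200; (87500−37000)/87500 = 0.5771; (87500−39500)/87500 = 0.5486; (87500−78500)/87500 = 0.1029.
Squared: 0.7249; 0.6400; 0.5184; 0.3331; 0.3009; 0.0106.
Sum = 2.527935; P₂ = 2.527935 / 8 = 0.316.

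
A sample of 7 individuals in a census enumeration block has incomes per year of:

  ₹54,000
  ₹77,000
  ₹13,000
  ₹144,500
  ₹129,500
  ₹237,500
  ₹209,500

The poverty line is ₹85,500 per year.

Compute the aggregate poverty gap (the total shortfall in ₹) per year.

₹112,500

Below z: ₹13,000, ₹54,000, ₹77,000 (q = 3 of N = 7).
Individual gaps: 85500−13000 = 72500; 85500−54000 = 31500; 85500−77000 = 8500.
Aggregate gap = ₹112,500.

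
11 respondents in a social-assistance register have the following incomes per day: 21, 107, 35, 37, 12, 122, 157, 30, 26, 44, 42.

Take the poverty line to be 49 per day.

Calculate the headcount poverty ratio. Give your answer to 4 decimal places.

0.7273

8 of the 11 respondents have income below 49.
H = 8/11 = 0.7273.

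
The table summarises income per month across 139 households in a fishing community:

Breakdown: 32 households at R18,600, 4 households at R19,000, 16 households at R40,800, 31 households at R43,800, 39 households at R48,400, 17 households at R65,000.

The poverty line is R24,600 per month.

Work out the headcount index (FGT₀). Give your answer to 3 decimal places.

0.259

36 of the 139 households have income below R24,600.
H = 36/139 = 0.259.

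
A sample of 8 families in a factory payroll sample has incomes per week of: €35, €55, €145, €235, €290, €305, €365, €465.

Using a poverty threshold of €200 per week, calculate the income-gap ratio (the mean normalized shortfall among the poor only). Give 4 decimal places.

Incomes under z: €35, €55, €145 (q = 3 of N = 8).
Relative gaps: 0.8250, 0.7250, 0.2750; sum = 1.825000.
I averages over the q = 3 poor units only: 1.825000 / 3 = 0.6083.

0.6083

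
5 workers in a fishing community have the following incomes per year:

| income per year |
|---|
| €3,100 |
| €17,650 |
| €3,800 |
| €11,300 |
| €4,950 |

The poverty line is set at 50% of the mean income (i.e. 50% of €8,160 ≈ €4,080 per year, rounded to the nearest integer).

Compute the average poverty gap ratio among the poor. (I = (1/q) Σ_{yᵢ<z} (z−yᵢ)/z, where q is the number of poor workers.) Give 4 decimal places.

0.1544

Below the line: €3,100, €3,800 (q = 2 of N = 5).
Relative gaps: 0.2402, 0.0686; sum = 0.308824.
I averages over the q = 2 poor units only: 0.308824 / 2 = 0.1544.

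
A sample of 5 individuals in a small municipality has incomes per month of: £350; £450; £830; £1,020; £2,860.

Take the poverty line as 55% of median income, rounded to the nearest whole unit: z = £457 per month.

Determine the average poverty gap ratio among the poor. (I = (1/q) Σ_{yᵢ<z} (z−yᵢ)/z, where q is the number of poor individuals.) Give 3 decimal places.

Below z: £350, £450 (q = 2 of N = 5).
Relative gaps: 0.2341, 0.0153; sum = 0.249453.
The income-gap ratio divides by q (the poor only): 0.249453 / 2 = 0.125.

0.125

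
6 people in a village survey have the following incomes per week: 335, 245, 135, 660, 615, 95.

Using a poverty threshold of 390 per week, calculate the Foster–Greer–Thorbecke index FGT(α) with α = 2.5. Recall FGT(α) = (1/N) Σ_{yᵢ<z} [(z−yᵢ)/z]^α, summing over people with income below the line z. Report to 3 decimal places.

0.156

Poor units: 95, 135, 245, 335 (q = 4 of N = 6).
Relative gaps: (390−95)/390 = 0.7564; (390−135)/390 = 0.6538; (390−245)/390 = 0.3718; (390−335)/390 = 0.1410.
Raised to α = 2.5: 0.49762; 0.34569; 0.08429; 0.00747.
Sum = 0.935062; FGT(2.5) = 0.935062 / 6 = 0.156.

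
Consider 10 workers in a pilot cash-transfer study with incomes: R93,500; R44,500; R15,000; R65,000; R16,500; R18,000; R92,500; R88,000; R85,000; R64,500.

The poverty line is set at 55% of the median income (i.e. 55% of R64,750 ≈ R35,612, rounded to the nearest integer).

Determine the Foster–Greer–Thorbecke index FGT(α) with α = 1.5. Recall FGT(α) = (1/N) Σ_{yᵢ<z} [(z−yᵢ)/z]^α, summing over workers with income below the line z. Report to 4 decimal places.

Poor units: R15,000, R16,500, R18,000 (q = 3 of N = 10).
Shortfall ratios: (35612−15000)/35612 = 0.5788; (35612−16500)/35612 = 0.5367; (35612−18000)/35612 = 0.4946.
Raised to α = 1.5: 0.44034; 0.39316; 0.34779.
Sum = 1.181284; FGT(1.5) = 1.181284 / 10 = 0.1181.

0.1181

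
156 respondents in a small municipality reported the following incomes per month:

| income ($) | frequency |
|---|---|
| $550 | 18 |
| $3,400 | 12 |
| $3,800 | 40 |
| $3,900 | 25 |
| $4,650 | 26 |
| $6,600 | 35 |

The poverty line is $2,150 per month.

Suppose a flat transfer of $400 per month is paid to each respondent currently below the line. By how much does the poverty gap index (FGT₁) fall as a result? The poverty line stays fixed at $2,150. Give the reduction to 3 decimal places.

0.021

Before: below the line — 18×$550; poverty gap index (FGT₁) = 0.08587.
After the $400 transfer: below the line — 18×$950; poverty gap index (FGT₁) = 0.06440.
Reduction = 0.08587 − 0.06440 = 0.021.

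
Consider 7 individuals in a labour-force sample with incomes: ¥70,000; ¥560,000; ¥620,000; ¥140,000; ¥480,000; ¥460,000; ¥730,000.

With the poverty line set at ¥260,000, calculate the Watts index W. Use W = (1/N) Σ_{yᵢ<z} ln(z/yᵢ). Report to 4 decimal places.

0.2759

Incomes under z: ¥70,000, ¥140,000 (q = 2 of N = 7).
Log shortfalls: ln(260000/70000) = 1.3122; ln(260000/140000) = 0.6190.
W = 1.931226 / 7 = 0.2759.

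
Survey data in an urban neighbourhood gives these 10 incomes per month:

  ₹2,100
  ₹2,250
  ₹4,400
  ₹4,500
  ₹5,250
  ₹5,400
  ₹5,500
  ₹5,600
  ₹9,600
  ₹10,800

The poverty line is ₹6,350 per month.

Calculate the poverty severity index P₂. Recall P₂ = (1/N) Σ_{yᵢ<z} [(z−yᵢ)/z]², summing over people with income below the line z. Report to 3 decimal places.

0.113

Poor units: ₹2,100, ₹2,250, ₹4,400, ₹4,500, ₹5,250, ₹5,400, ₹5,500, ₹5,600 (q = 8 of N = 10).
Shortfall ratios: (6350−2100)/6350 = 0.6693; (6350−2250)/6350 = 0.6457; (6350−4400)/6350 = 0.3071; (6350−4500)/6350 = 0.2913; (6350−5250)/6350 = 0.1732; (6350−5400)/6350 = 0.1496; (6350−5500)/6350 = 0.1339; (6350−5600)/6350 = 0.1181.
Squared: 0.4480; 0.4169; 0.0943; 0.0849; 0.0300; 0.0224; 0.0179; 0.0140.
Sum = 1.128278; P₂ = 1.128278 / 10 = 0.113.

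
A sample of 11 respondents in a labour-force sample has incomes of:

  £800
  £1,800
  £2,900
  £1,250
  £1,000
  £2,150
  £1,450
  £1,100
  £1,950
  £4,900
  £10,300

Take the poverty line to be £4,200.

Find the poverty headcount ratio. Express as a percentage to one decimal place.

9 of the 11 respondents have income below £4,200.
H = 9/11 = 81.8%.

81.8%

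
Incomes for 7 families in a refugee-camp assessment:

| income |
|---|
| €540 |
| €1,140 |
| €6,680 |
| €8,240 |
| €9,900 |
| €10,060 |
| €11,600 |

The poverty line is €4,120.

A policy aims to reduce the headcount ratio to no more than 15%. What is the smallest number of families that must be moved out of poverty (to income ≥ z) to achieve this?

1

2 of the 7 families are poor, so H = 2/7 = 0.286.
A headcount ratio of at most 15% allows at most ⌊0.15 × 7⌋ = 1 poor families.
So at least 2 − 1 = 1 must be lifted.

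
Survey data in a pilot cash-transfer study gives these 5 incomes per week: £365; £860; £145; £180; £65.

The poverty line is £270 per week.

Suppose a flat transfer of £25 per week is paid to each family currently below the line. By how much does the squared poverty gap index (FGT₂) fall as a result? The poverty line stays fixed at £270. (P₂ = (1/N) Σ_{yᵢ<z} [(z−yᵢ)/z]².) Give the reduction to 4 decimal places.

0.0525

Before: below the line — £65, £145, £180; squared poverty gap index (FGT₂) = 0.180384.
After the £25 transfer: below the line — £90, £170, £205; squared poverty gap index (FGT₂) = 0.127915.
Reduction = 0.180384 − 0.127915 = 0.0525.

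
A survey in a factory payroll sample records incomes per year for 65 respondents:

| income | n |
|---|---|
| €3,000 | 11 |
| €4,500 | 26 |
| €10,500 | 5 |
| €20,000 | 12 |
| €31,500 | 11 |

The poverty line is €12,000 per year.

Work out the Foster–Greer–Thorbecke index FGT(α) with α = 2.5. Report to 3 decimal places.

0.206

Below z: 11×€3,000, 26×€4,500, 5×€10,500 (q = 42 of N = 65).
Shortfall ratios: (12000−3000)/12000 = 0.7500 (×11); (12000−4500)/12000 = 0.6250 (×26); (12000−10500)/12000 = 0.1250 (×5).
Raised to α = 2.5: 0.48714 (×11); 0.30882 (×26); 0.00552 (×5).
Sum = 13.415374; FGT(2.5) = 13.415374 / 65 = 0.206.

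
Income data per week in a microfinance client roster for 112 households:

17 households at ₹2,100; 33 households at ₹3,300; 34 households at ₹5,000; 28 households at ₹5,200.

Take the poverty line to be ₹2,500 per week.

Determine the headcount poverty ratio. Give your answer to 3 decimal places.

0.152

17 of the 112 households have income below ₹2,500.
H = 17/112 = 0.152.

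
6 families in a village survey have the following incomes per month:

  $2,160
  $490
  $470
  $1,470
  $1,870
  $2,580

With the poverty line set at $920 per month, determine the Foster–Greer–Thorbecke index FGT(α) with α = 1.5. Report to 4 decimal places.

Below the line: $470, $490 (q = 2 of N = 6).
Gap ratios (z−y)/z: (920−470)/920 = 0.4891; (920−490)/920 = 0.4674.
Raised to α = 1.5: 0.34209; 0.31954.
Sum = 0.661624; FGT(1.5) = 0.661624 / 6 = 0.1103.

0.1103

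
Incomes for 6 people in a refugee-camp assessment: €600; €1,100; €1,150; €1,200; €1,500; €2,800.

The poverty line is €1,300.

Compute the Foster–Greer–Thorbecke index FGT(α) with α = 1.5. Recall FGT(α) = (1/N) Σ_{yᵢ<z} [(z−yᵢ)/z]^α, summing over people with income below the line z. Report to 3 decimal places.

Poor units: €600, €1,100, €1,150, €1,200 (q = 4 of N = 6).
Relative gaps: (1300−600)/1300 = 0.5385; (1300−1100)/1300 = 0.1538; (1300−1150)/1300 = 0.1154; (1300−1200)/1300 = 0.0769.
Raised to α = 1.5: 0.39512; 0.06034; 0.03919; 0.02133.
Sum = 0.515995; FGT(1.5) = 0.515995 / 6 = 0.086.

0.086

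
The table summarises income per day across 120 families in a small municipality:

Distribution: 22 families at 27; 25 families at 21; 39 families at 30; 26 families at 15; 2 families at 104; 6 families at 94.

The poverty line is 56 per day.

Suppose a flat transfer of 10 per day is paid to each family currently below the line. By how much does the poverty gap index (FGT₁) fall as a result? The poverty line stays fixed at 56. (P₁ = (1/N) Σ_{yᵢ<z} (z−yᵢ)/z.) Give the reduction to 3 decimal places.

Before: below the line — 26×15, 25×21, 22×27, 39×30; poverty gap index (FGT₁) = 0.53467.
After the 10 transfer: below the line — 26×25, 25×31, 22×37, 39×40; poverty gap index (FGT₁) = 0.36801.
Reduction = 0.53467 − 0.36801 = 0.167.

0.167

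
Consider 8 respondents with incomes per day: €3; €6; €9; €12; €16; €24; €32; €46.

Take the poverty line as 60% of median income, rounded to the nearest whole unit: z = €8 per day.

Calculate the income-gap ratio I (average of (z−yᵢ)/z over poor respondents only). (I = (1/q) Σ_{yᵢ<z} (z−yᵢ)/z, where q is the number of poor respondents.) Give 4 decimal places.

Below z: €3, €6 (q = 2 of N = 8).
Shortfall ratios (z−y)/z: 0.6250, 0.2500; sum = 0.875000.
I averages over the q = 2 poor units only: 0.875000 / 2 = 0.4375.

0.4375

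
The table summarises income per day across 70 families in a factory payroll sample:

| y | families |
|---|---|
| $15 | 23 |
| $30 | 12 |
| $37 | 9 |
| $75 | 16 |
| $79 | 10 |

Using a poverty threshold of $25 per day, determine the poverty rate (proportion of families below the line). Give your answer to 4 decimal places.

23 of the 70 families have income below $25.
H = 23/70 = 0.3286.

0.3286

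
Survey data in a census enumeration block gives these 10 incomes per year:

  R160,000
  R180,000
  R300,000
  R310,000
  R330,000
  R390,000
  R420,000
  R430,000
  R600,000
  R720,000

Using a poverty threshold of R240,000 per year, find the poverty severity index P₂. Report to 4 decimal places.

Below the line: R160,000, R180,000 (q = 2 of N = 10).
Relative gaps: (240000−160000)/240000 = 0.3333; (240000−180000)/240000 = 0.2500.
Squared: 0.1111; 0.0625.
Sum = 0.173611; P₂ = 0.173611 / 10 = 0.0174.

0.0174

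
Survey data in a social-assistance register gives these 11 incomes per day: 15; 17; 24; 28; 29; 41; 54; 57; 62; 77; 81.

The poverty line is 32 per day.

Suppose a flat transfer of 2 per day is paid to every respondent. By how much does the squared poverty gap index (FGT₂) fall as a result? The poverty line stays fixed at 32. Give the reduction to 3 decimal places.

0.015

Before: below the line — 15, 17, 24, 28, 29; squared poverty gap index (FGT₂) = 0.05353.
After the 2 transfer: below the line — 17, 19, 26, 30, 31; squared poverty gap index (FGT₂) = 0.03862.
Reduction = 0.05353 − 0.03862 = 0.015.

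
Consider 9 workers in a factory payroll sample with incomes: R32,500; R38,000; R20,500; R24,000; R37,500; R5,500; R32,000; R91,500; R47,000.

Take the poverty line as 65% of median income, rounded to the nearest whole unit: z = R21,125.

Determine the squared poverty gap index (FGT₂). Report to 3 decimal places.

0.061

Incomes under z: R5,500, R20,500 (q = 2 of N = 9).
Gap ratios (z−y)/z: (21125−5500)/21125 = 0.7396; (21125−20500)/21125 = 0.0296.
Squared: 0.5471; 0.0009.
Sum = 0.547950; P₂ = 0.547950 / 9 = 0.061.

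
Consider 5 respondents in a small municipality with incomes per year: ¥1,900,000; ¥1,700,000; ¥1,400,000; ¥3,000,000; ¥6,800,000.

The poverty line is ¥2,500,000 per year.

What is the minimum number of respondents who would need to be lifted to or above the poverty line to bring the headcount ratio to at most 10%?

3

Currently q = 3 of N = 5 are below the line (H = 0.600).
A headcount ratio of at most 10% allows at most ⌊0.10 × 5⌋ = 0 poor respondents.
So at least 3 − 0 = 3 must be lifted.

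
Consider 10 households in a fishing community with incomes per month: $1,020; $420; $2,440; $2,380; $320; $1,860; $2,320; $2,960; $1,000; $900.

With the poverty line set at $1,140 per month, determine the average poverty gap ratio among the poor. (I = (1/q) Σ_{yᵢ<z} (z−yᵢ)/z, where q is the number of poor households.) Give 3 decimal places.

Below z: $320, $420, $900, $1,000, $1,020 (q = 5 of N = 10).
Relative gaps: 0.7193, 0.6316, 0.2105, 0.1228, 0.1053; sum = 1.789474.
I averages over the q = 5 poor units only: 1.789474 / 5 = 0.358.

0.358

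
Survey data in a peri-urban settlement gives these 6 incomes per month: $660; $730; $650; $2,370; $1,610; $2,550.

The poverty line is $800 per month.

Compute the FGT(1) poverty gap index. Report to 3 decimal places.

Incomes under z: $650, $660, $730 (q = 3 of N = 6).
Shortfall ratios: (800−650)/800 = 0.1875; (800−660)/800 = 0.1750; (800−730)/800 = 0.0875.
Σ = 0.450000. Dividing by the full population N = 6 gives P₁ = 0.075.

0.075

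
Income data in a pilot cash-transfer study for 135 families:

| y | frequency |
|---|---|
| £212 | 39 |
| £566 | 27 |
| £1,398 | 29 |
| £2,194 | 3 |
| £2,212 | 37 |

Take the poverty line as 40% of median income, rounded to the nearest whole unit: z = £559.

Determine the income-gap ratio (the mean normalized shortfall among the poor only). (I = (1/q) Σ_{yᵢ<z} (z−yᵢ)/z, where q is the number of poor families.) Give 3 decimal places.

0.621

Incomes under z: 39×£212 (q = 39 of N = 135).
Relative gaps: 0.6208 (×39); sum = 24.209302.
I averages over the q = 39 poor units only: 24.209302 / 39 = 0.621.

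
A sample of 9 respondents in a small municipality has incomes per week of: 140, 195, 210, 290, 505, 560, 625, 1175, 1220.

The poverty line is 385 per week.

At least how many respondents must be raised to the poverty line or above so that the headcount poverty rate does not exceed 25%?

2

Currently q = 4 of N = 9 are below the line (H = 0.444).
A headcount ratio of at most 25% allows at most ⌊0.25 × 9⌋ = 2 poor respondents.
So at least 4 − 2 = 2 must be lifted.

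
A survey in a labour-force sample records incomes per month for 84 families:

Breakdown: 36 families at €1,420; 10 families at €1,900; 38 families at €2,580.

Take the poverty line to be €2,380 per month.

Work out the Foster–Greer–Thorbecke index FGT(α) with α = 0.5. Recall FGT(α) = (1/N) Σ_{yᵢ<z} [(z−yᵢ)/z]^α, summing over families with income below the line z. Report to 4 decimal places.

0.3257

Below the line: 36×€1,420, 10×€1,900 (q = 46 of N = 84).
Shortfall ratios: (2380−1420)/2380 = 0.4034 (×36); (2380−1900)/2380 = 0.2017 (×10).
Raised to α = 0.5: 0.63511 (×36); 0.44909 (×10).
Sum = 27.354752; FGT(0.5) = 27.354752 / 84 = 0.3257.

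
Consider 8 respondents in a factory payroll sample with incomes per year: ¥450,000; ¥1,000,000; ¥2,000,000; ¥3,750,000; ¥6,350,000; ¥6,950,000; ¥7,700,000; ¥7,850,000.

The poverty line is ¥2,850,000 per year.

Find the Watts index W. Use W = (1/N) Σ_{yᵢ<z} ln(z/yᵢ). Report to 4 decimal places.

Below the line: ¥450,000, ¥1,000,000, ¥2,000,000 (q = 3 of N = 8).
Log shortfalls: ln(2850000/450000) = 1.8458; ln(2850000/1000000) = 1.0473; ln(2850000/2000000) = 0.3542.
W = 3.247317 / 8 = 0.4059.

0.4059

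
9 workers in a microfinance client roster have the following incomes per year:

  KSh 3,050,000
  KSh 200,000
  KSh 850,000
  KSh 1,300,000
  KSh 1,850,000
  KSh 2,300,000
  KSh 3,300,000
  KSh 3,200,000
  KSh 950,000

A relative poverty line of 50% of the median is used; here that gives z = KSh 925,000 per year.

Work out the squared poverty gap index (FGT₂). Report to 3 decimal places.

0.069

Poor units: KSh 200,000, KSh 850,000 (q = 2 of N = 9).
Relative gaps: (925000−200000)/925000 = 0.7838; (925000−850000)/925000 = 0.0811.
Squared: 0.6143; 0.0066.
Sum = 0.620891; P₂ = 0.620891 / 9 = 0.069.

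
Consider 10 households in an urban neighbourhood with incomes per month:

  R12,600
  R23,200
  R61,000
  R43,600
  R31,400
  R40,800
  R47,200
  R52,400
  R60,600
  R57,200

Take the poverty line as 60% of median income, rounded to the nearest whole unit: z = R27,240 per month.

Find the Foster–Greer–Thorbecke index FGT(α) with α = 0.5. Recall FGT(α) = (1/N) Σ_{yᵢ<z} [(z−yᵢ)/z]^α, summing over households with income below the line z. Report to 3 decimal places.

0.112

Below the line: R12,600, R23,200 (q = 2 of N = 10).
Shortfall ratios: (27240−12600)/27240 = 0.5374; (27240−23200)/27240 = 0.1483.
Raised to α = 0.5: 0.73311; 0.38511.
Sum = 1.118218; FGT(0.5) = 1.118218 / 10 = 0.112.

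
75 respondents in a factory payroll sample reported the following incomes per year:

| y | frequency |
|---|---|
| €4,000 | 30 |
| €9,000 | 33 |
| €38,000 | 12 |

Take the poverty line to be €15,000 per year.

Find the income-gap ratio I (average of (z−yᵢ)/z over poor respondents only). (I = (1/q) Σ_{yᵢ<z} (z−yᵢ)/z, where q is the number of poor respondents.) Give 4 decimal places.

Poor units: 30×€4,000, 33×€9,000 (q = 63 of N = 75).
Relative gaps: 0.7333 (×30), 0.4000 (×33); sum = 35.200000.
I averages over the q = 63 poor units only: 35.200000 / 63 = 0.5587.

0.5587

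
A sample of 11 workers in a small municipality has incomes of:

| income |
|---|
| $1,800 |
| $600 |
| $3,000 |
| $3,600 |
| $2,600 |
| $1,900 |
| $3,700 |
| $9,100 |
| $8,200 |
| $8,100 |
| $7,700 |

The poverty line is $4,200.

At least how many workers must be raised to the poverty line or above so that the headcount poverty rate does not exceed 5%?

7

Currently q = 7 of N = 11 are below the line (H = 0.636).
A headcount ratio of at most 5% allows at most ⌊0.05 × 11⌋ = 0 poor workers.
So at least 7 − 0 = 7 must be lifted.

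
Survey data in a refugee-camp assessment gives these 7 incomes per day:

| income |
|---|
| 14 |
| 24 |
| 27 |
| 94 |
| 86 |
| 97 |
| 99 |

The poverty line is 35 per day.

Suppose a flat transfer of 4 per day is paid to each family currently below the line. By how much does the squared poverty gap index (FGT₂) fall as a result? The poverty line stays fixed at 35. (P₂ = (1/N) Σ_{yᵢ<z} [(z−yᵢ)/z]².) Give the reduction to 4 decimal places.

Before: below the line — 14, 24, 27; squared poverty gap index (FGT₂) = 0.073003.
After the 4 transfer: below the line — 18, 28, 31; squared poverty gap index (FGT₂) = 0.041283.
Reduction = 0.073003 − 0.041283 = 0.0317.

0.0317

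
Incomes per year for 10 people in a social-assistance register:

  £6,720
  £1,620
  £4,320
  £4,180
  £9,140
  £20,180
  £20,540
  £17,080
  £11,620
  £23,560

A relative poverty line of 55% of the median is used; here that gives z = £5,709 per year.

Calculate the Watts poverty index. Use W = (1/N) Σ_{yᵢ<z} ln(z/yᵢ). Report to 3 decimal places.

Incomes under z: £1,620, £4,180, £4,320 (q = 3 of N = 10).
Log shortfalls: ln(5709/1620) = 1.2596; ln(5709/4180) = 0.3117; ln(5709/4320) = 0.2788.
W = 1.850139 / 10 = 0.185.

0.185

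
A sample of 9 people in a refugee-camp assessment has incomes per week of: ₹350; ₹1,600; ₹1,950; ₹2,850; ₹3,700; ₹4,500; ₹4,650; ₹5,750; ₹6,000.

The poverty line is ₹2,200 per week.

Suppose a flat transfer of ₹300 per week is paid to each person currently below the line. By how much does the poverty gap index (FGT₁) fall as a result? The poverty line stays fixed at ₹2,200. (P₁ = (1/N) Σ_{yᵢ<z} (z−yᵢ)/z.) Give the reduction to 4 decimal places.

0.0429

Before: below the line — ₹350, ₹1,600, ₹1,950; poverty gap index (FGT₁) = 0.136364.
After the ₹300 transfer: below the line — ₹650, ₹1,900; poverty gap index (FGT₁) = 0.093434.
Reduction = 0.136364 − 0.093434 = 0.0429.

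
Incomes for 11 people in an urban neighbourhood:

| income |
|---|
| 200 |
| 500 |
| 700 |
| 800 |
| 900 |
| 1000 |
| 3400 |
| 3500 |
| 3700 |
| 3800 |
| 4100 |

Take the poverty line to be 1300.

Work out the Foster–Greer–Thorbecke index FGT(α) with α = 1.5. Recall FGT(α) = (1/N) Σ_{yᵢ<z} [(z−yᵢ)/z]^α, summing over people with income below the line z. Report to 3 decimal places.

0.190

Poor units: 200, 500, 700, 800, 900, 1000 (q = 6 of N = 11).
Shortfall ratios: (1300−200)/1300 = 0.8462; (1300−500)/1300 = 0.6154; (1300−700)/1300 = 0.4615; (1300−800)/1300 = 0.3846; (1300−900)/1300 = 0.3077; (1300−1000)/1300 = 0.2308.
Raised to α = 1.5: 0.77835; 0.48275; 0.31355; 0.23853; 0.17068; 0.11086.
Sum = 2.094713; FGT(1.5) = 2.094713 / 11 = 0.190.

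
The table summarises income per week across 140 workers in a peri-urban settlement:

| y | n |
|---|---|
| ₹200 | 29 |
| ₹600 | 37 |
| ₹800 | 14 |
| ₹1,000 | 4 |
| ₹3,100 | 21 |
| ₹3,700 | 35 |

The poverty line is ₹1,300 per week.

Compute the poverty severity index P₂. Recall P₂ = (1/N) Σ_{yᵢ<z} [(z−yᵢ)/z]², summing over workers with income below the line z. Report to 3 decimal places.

Below the line: 29×₹200, 37×₹600, 14×₹800, 4×₹1,000 (q = 84 of N = 140).
Relative gaps: (1300−200)/1300 = 0.8462 (×29); (1300−600)/1300 = 0.5385 (×37); (1300−800)/1300 = 0.3846 (×14); (1300−1000)/1300 = 0.2308 (×4).
Squared: 0.7160 (×29); 0.2899 (×37); 0.1479 (×14); 0.0533 (×4).
Sum = 33.775148; P₂ = 33.775148 / 140 = 0.241.

0.241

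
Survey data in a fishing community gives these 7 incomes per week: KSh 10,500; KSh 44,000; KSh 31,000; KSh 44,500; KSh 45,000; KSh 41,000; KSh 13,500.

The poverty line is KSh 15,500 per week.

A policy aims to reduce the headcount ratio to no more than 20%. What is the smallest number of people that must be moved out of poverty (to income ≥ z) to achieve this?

Currently q = 2 of N = 7 are below the line (H = 0.286).
A headcount ratio of at most 20% allows at most ⌊0.20 × 7⌋ = 1 poor people.
So at least 2 − 1 = 1 must be lifted.

1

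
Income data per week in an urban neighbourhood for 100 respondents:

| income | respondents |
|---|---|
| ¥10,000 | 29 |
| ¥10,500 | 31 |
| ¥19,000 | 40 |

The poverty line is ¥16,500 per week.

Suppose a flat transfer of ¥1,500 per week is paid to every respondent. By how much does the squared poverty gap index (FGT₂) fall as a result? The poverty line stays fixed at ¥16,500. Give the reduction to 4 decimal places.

Before: below the line — 29×¥10,000, 31×¥10,500; squared poverty gap index (FGT₂) = 0.085996.
After the ¥1,500 transfer: below the line — 29×¥11,500, 31×¥12,000; squared poverty gap index (FGT₂) = 0.049688.
Reduction = 0.085996 − 0.049688 = 0.0363.

0.0363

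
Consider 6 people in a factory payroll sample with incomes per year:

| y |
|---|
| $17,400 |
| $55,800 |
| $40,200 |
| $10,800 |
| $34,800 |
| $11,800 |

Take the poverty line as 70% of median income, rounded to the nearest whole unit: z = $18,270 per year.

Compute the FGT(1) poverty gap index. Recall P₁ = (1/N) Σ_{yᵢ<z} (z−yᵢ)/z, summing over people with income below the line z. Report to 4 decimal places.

0.1351

Poor units: $10,800, $11,800, $17,400 (q = 3 of N = 6).
Shortfall ratios: (18270−10800)/18270 = 0.4089; (18270−11800)/18270 = 0.3541; (18270−17400)/18270 = 0.0476.
Σ = 0.810619. Dividing by the full population N = 6 gives P₁ = 0.1351.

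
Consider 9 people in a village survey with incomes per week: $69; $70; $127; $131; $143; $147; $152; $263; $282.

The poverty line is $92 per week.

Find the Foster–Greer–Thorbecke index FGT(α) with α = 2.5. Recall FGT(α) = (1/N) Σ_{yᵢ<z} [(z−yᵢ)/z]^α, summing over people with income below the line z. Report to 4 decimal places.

Below z: $69, $70 (q = 2 of N = 9).
Gap ratios (z−y)/z: (92−69)/92 = 0.2500; (92−70)/92 = 0.2391.
Raised to α = 2.5: 0.03125; 0.02796.
Sum = 0.059213; FGT(2.5) = 0.059213 / 9 = 0.0066.

0.0066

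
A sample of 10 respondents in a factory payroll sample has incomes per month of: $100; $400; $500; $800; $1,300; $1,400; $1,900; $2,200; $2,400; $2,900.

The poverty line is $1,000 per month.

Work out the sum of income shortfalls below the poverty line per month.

Poor units: $100, $400, $500, $800 (q = 4 of N = 10).
Individual gaps: 1000−100 = 900; 1000−400 = 600; 1000−500 = 500; 1000−800 = 200.
Aggregate gap = $2,200.

$2,200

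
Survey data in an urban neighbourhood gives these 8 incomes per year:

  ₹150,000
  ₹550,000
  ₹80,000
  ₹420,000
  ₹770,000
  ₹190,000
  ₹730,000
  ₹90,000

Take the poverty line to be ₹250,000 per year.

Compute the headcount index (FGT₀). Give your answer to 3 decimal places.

0.500

4 of the 8 workers have income below ₹250,000.
H = 4/8 = 0.500.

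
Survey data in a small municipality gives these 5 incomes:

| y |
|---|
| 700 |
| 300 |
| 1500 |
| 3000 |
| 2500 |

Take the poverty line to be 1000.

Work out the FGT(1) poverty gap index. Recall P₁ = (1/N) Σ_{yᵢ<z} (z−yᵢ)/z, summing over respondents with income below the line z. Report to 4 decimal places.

0.2000

Below the line: 300, 700 (q = 2 of N = 5).
Normalized shortfalls: (1000−300)/1000 = 0.7000; (1000−700)/1000 = 0.3000.
Σ = 1.000000. Dividing by the full population N = 5 gives P₁ = 0.2000.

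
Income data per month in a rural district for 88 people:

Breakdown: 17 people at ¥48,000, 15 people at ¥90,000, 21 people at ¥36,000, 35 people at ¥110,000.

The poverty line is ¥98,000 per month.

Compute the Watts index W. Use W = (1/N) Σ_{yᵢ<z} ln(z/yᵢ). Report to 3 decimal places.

Poor units: 21×¥36,000, 17×¥48,000, 15×¥90,000 (q = 53 of N = 88).
Log shortfalls: ln(98000/36000) = 1.0014 (×21); ln(98000/48000) = 0.7138 (×17); ln(98000/90000) = 0.0852 (×15).
W = 34.441816 / 88 = 0.391.

0.391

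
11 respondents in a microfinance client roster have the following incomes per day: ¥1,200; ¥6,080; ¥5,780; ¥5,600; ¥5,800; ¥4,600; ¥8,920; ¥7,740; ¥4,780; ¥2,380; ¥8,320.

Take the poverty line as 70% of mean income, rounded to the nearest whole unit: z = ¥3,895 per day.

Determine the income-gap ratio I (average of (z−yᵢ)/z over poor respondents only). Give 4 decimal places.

0.5404

Incomes under z: ¥1,200, ¥2,380 (q = 2 of N = 11).
Shortfall ratios (z−y)/z: 0.6919, 0.3890; sum = 1.080873.
I averages over the q = 2 poor units only: 1.080873 / 2 = 0.5404.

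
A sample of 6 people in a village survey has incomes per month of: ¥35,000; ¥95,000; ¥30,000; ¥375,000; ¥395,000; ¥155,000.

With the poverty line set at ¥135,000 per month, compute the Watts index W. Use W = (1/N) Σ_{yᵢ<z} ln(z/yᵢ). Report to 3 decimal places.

0.534

Below z: ¥30,000, ¥35,000, ¥95,000 (q = 3 of N = 6).
ln(z/y) terms: ln(135000/30000) = 1.5041; ln(135000/35000) = 1.3499; ln(135000/95000) = 0.3514.
W = 3.205402 / 6 = 0.534.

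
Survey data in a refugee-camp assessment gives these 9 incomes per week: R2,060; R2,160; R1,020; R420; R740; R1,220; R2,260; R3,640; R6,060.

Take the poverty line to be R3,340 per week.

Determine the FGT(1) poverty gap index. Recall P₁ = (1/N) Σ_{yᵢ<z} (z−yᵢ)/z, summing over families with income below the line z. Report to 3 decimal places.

0.449

Poor units: R420, R740, R1,020, R1,220, R2,060, R2,160, R2,260 (q = 7 of N = 9).
Normalized shortfalls: (3340−420)/3340 = 0.8743; (3340−740)/3340 = 0.7784; (3340−1020)/3340 = 0.6946; (3340−1220)/3340 = 0.6347; (3340−2060)/3340 = 0.3832; (3340−2160)/3340 = 0.3533; (3340−2260)/3340 = 0.3234.
Σ = 4.041916. Dividing by the full population N = 9 gives P₁ = 0.449.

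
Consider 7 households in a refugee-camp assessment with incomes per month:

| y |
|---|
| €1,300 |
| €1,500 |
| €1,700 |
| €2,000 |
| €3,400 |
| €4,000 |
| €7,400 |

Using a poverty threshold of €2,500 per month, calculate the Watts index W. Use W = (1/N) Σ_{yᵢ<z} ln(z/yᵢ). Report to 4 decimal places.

Poor units: €1,300, €1,500, €1,700, €2,000 (q = 4 of N = 7).
Log shortfalls: ln(2500/1300) = 0.6539; ln(2500/1500) = 0.5108; ln(2500/1700) = 0.3857; ln(2500/2000) = 0.2231.
W = 1.773558 / 7 = 0.2534.

0.2534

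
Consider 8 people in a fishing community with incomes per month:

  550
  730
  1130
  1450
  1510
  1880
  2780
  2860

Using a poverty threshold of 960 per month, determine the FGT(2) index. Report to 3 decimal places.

Poor units: 550, 730 (q = 2 of N = 8).
Normalized shortfalls: (960−550)/960 = 0.4271; (960−730)/960 = 0.2396.
Squared: 0.1824; 0.0574.
Sum = 0.239800; P₂ = 0.239800 / 8 = 0.030.

0.030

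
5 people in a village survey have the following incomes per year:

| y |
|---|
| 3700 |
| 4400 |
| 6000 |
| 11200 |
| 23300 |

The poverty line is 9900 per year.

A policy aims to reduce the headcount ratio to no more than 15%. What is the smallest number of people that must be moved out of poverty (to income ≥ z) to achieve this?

Currently q = 3 of N = 5 are below the line (H = 0.600).
A headcount ratio of at most 15% allows at most ⌊0.15 × 5⌋ = 0 poor people.
So at least 3 − 0 = 3 must be lifted.

3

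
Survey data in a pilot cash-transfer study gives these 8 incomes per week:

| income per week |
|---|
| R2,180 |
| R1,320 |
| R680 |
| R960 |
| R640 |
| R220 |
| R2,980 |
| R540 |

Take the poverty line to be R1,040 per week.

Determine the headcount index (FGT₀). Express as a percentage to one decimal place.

62.5%

5 of the 8 respondents have income below R1,040.
H = 5/8 = 62.5%.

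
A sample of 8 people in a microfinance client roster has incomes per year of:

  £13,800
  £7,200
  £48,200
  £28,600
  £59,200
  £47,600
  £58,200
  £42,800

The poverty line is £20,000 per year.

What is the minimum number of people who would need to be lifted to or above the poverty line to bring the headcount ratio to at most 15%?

1

2 of the 8 people are poor, so H = 2/8 = 0.250.
A headcount ratio of at most 15% allows at most ⌊0.15 × 8⌋ = 1 poor people.
So at least 2 − 1 = 1 must be lifted.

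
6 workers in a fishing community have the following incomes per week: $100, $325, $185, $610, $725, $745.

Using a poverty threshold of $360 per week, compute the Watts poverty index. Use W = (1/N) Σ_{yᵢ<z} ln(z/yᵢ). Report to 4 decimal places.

Poor units: $100, $185, $325 (q = 3 of N = 6).
Log shortfalls: ln(360/100) = 1.2809; ln(360/185) = 0.6657; ln(360/325) = 0.1023.
W = 2.048961 / 6 = 0.3415.

0.3415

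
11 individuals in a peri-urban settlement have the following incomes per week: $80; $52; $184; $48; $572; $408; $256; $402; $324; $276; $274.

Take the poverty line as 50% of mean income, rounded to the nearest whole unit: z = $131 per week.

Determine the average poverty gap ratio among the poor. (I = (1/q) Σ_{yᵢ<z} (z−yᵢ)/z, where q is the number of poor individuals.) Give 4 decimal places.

0.5420

Below the line: $48, $52, $80 (q = 3 of N = 11).
Relative gaps: 0.6336, 0.6031, 0.3893; sum = 1.625954.
The income-gap ratio divides by q (the poor only): 1.625954 / 3 = 0.5420.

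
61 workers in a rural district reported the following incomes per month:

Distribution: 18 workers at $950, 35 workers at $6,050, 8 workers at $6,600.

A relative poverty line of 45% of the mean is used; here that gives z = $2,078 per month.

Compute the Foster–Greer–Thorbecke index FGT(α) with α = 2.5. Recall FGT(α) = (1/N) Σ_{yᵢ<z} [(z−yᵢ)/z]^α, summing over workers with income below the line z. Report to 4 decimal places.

Below the line: 18×$950 (q = 18 of N = 61).
Shortfall ratios: (2078−950)/2078 = 0.5428 (×18).
Raised to α = 2.5: 0.21710 (×18).
Sum = 3.907792; FGT(2.5) = 3.907792 / 61 = 0.0641.

0.0641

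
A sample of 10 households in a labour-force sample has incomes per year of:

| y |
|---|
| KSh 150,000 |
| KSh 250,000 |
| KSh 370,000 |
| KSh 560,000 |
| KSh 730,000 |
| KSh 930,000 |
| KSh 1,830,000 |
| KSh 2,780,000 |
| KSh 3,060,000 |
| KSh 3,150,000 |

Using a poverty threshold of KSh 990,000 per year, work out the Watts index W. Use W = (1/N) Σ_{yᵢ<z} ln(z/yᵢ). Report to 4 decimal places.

0.5184

Incomes under z: KSh 150,000, KSh 250,000, KSh 370,000, KSh 560,000, KSh 730,000, KSh 930,000 (q = 6 of N = 10).
Log shortfalls: ln(990000/150000) = 1.8871; ln(990000/250000) = 1.3762; ln(990000/370000) = 0.9842; ln(990000/560000) = 0.5698; ln(990000/730000) = 0.3047; ln(990000/930000) = 0.0625.
W = 5.184465 / 10 = 0.5184.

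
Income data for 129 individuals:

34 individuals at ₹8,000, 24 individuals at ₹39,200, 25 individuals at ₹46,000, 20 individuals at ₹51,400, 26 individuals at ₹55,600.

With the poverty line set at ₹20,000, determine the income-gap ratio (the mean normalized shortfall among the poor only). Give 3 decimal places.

Below the line: 34×₹8,000 (q = 34 of N = 129).
Relative gaps: 0.6000 (×34); sum = 20.400000.
The income-gap ratio divides by q (the poor only): 20.400000 / 34 = 0.600.

0.600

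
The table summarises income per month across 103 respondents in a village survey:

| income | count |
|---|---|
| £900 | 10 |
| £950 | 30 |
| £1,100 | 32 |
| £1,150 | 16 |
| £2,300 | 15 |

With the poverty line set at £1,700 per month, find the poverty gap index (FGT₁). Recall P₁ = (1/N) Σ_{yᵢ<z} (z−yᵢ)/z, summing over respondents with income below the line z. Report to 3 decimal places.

0.334

Poor units: 10×£900, 30×£950, 32×£1,100, 16×£1,150 (q = 88 of N = 103).
Relative gaps: (1700−900)/1700 = 0.4706 (×10); (1700−950)/1700 = 0.4412 (×30); (1700−1100)/1700 = 0.3529 (×32); (1700−1150)/1700 = 0.3235 (×16).
Sum of shortfalls = 34.411765; P₁ averages over all N: 34.411765 / 103 = 0.334.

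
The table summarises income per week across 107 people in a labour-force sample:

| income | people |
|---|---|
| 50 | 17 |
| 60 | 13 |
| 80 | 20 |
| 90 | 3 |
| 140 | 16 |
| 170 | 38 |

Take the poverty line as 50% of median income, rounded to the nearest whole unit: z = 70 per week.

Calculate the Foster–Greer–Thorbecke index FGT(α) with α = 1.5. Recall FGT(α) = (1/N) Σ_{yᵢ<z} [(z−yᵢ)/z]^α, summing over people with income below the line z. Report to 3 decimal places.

0.031

Below z: 17×50, 13×60 (q = 30 of N = 107).
Normalized shortfalls: (70−50)/70 = 0.2857 (×17); (70−60)/70 = 0.1429 (×13).
Raised to α = 1.5: 0.15272 (×17); 0.05399 (×13).
Sum = 3.298186; FGT(1.5) = 3.298186 / 107 = 0.031.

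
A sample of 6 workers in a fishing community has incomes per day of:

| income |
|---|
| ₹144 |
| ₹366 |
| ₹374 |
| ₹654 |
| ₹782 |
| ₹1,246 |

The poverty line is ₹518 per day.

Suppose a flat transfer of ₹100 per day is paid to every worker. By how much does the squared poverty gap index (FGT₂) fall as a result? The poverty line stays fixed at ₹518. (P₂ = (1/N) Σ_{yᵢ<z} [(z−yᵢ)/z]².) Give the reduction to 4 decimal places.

Before: below the line — ₹144, ₹366, ₹374; squared poverty gap index (FGT₂) = 0.114113.
After the ₹100 transfer: below the line — ₹244, ₹466, ₹474; squared poverty gap index (FGT₂) = 0.049515.
Reduction = 0.114113 − 0.049515 = 0.0646.

0.0646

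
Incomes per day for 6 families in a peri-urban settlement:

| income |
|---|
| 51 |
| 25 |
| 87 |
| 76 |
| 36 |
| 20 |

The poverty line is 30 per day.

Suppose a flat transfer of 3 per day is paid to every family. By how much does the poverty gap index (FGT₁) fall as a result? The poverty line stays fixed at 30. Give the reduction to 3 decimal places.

0.033

Before: below the line — 20, 25; poverty gap index (FGT₁) = 0.08333.
After the 3 transfer: below the line — 23, 28; poverty gap index (FGT₁) = 0.05000.
Reduction = 0.08333 − 0.05000 = 0.033.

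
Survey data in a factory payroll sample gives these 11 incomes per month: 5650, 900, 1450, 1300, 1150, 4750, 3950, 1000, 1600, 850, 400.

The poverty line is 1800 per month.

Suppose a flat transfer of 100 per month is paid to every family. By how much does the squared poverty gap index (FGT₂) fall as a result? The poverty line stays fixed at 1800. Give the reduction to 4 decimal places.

Before: below the line — 400, 850, 900, 1000, 1150, 1300, 1450, 1600; squared poverty gap index (FGT₂) = 0.144430.
After the 100 transfer: below the line — 500, 950, 1000, 1100, 1250, 1400, 1550, 1700; squared poverty gap index (FGT₂) = 0.114408.
Reduction = 0.144430 − 0.114408 = 0.0300.

0.0300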